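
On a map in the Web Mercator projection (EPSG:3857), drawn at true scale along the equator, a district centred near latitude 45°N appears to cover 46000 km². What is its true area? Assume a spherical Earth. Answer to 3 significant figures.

Mercator is conformal, so the point scale is isotropic: h = k = sec φ = 1/cos φ.
Areal scale = k² = sec²φ = 1/cos²(45°) = 1/0.7071² = 2.000.
True area = apparent / (areal scale) = 46000 / 2.000 ≈ 23000 km².

23000 km²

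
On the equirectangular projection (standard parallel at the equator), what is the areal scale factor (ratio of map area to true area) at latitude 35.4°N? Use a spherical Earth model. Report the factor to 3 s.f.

1.23

In the plate carrée (x = Rλ, y = Rφ), meridians are true-scale (h = 1) and parallels are stretched by k = sec φ.
Areal scale = h·k = 1 × sec φ; at 35.4°, h = 1.000, k = 1.227, so h·k = 1.227.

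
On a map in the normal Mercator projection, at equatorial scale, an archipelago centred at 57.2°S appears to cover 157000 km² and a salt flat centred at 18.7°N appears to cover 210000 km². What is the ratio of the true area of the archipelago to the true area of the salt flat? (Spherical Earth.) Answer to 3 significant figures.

Since Mercator area scale is 1/cos²φ, the true area equals the apparent area multiplied by cos²φ.
True area of archipelago: 157000 × cos²(57.2°) = 157000 × 0.2934 = 46070 km².
True area of salt flat: 210000 × cos²(18.7°) = 210000 × 0.8972 = 188400 km².
Ratio = 46070 / 188400 ≈ 0.245.

0.245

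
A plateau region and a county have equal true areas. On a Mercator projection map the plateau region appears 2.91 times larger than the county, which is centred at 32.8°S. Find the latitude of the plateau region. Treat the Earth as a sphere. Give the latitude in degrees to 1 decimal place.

60.5°

For equal true areas on Mercator, apparent areas scale as sec²φ, so the ratio is cos²φ₂ / cos²φ₁.
cos²φ₂ / cos²φ₁ = 2.91  ⇒  cos φ₁ = cos 32.8° / √2.91 = 0.8406/1.706 = 0.4927.
φ₁ = arccos(0.4927) ≈ 60.5°.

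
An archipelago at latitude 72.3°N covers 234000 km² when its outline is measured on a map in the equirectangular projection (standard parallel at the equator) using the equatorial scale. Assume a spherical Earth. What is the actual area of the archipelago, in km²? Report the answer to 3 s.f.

71100 km²

Plate carrée maps x = Rλ, y = Rφ. The meridian scale is h = 1 and the parallel scale is k = 1/cos φ = sec φ.
Areal scale = h·k = 1 × sec φ; at 72.3°, h = 1.000, k = 3.289, so h·k = 3.289.
True area = apparent / (areal scale) = 234000 / 3.289 ≈ 71100 km².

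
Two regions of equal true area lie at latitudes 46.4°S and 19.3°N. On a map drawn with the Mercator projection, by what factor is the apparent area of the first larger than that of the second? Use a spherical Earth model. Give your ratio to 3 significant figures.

1.87

Mercator is conformal with k = sec φ, so areal scale = k² = sec²φ.
At 46.4°: sec²(46.4°) = 1/0.6896² = 2.103.
At 19.3°: sec²(19.3°) = 1/0.9438² = 1.123.
Ratio = 2.103/1.123 = cos²(19.3°)/cos²(46.4°) ≈ 1.87.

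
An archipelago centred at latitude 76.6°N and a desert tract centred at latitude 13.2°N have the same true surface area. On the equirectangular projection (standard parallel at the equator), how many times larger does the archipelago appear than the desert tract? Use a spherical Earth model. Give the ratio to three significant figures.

4.20

For the equirectangular projection with φ₀ = 0 (plate carrée), h = 1 along meridians and k = sec φ along parallels.
Areal scale at 76.6°: h·k = 1.000 × 4.315 = 4.315.
Areal scale at 13.2°: h·k = 1.000 × 1.027 = 1.027.
Ratio = 4.315/1.027 ≈ 4.20.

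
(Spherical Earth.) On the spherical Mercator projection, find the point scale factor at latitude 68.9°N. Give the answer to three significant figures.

2.78

For Mercator, h = k = sec φ (a conformal cylindrical projection has a single point scale, 1/cos φ).
k = 1/cos 68.9° = 1/0.3600 = 2.778.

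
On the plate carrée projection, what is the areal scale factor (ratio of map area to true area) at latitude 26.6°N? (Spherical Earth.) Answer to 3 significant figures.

For the equirectangular projection with φ₀ = 0 (plate carrée), h = 1 along meridians and k = sec φ along parallels.
Areal scale = h·k = 1 × sec φ; at 26.6°, h = 1.000, k = 1.118, so h·k = 1.118.

1.12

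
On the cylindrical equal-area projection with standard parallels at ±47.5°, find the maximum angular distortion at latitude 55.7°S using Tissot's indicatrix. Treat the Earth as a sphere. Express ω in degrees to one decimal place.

20.7°

Cylindrical equal-area (φ₀ = 47.5°): h = cos φ / cos 47.5° along meridians, k = cos 47.5° / cos φ along parallels; h·k = 1.
At 55.7°: h = 0.8341, k = 1.199; principal scales a = 1.199, b = 0.8341.
sin(ω/2) = (a − b)/(a + b) = 0.3647/2.033 = 0.1794, so ω = 2 arcsin(0.1794) ≈ 20.7°.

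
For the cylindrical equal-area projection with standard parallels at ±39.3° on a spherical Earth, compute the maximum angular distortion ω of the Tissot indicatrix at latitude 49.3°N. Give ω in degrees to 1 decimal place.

19.5°

A cylindrical equal-area projection with standard parallel φ₀ has meridian scale h = cos φ / cos φ₀ and parallel scale k = cos φ₀ / cos φ (so areas are preserved, h·k = 1).
At 49.3°: h = 0.8427, k = 1.187; principal scales a = 1.187, b = 0.8427.
sin(ω/2) = (a − b)/(a + b) = 0.3440/2.029 = 0.1695, so ω = 2 arcsin(0.1695) ≈ 19.5°.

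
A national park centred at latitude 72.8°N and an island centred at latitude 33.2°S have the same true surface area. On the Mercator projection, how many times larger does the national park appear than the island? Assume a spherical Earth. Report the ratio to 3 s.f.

Mercator is conformal with k = sec φ, so areal scale = k² = sec²φ.
At 72.8°: sec²(72.8°) = 1/0.2957² = 11.44.
At 33.2°: sec²(33.2°) = 1/0.8368² = 1.428.
Ratio = 11.44/1.428 = cos²(33.2°)/cos²(72.8°) ≈ 8.01.

8.01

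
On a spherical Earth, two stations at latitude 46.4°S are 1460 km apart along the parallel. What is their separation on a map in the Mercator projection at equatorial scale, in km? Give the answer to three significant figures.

For Mercator, h = k = sec φ (a conformal cylindrical projection has a single point scale, 1/cos φ).
Along the parallel, k = sec 46.4° = 1/0.6896 = 1.450.
Map distance = 1460 × 1.450 ≈ 2120 km.

2120 km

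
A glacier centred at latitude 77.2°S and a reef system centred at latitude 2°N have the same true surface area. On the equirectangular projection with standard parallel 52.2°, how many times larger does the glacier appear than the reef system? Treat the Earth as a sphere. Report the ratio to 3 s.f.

4.51

In the equirectangular projection with standard parallel φ₀ = 52.2° (x = Rλ cos φ₀, y = Rφ), meridians are true-scale (h = 1) and the parallel scale is k = cos φ₀ / cos φ.
Areal scale at 77.2°: h·k = 1.000 × 2.766 = 2.766.
Areal scale at 2°: h·k = 1.000 × 0.6133 = 0.6133.
Ratio = 2.766/0.6133 ≈ 4.51.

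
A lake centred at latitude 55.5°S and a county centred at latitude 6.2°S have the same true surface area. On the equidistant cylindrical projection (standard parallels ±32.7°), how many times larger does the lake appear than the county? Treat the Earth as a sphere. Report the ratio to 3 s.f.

In the equirectangular projection with standard parallel φ₀ = 32.7° (x = Rλ cos φ₀, y = Rφ), meridians are true-scale (h = 1) and the parallel scale is k = cos φ₀ / cos φ.
Areal scale at 55.5°: h·k = 1.000 × 1.486 = 1.486.
Areal scale at 6.2°: h·k = 1.000 × 0.8465 = 0.8465.
Ratio = 1.486/0.8465 ≈ 1.76.

1.76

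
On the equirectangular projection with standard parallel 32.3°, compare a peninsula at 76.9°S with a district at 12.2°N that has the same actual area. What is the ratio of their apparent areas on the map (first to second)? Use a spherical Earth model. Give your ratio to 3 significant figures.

In the equirectangular projection with standard parallel φ₀ = 32.3° (x = Rλ cos φ₀, y = Rφ), meridians are true-scale (h = 1) and the parallel scale is k = cos φ₀ / cos φ.
Areal scale at 76.9°: h·k = 1.000 × 3.729 = 3.729.
Areal scale at 12.2°: h·k = 1.000 × 0.8648 = 0.8648.
Ratio = 3.729/0.8648 ≈ 4.31.

4.31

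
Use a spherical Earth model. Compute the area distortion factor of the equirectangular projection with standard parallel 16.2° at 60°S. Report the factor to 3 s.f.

With standard parallel φ₀ = 16.2°, the equirectangular projection gives x = Rλ cos φ₀, y = Rφ, so h = 1 and k = cos 16.2° / cos φ.
Areal scale = h·k = 1 × cos φ₀ / cos φ; at 60°, h = 1.000, k = 1.921, so h·k = 1.921.

1.92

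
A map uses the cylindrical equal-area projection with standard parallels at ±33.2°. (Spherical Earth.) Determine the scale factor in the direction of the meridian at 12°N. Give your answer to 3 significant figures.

A cylindrical equal-area projection with standard parallel φ₀ has meridian scale h = cos φ / cos φ₀ and parallel scale k = cos φ₀ / cos φ (so areas are preserved, h·k = 1).
h = cos 12° / cos 33.2° = 0.9781/0.8368 = 1.169.

1.17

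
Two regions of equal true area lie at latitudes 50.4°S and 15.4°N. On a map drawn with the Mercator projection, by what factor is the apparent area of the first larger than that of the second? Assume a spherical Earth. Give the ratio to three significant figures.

2.29

Mercator is conformal with k = sec φ, so areal scale = k² = sec²φ.
At 50.4°: sec²(50.4°) = 1/0.6374² = 2.461.
At 15.4°: sec²(15.4°) = 1/0.9641² = 1.076.
Ratio = 2.461/1.076 = cos²(15.4°)/cos²(50.4°) ≈ 2.29.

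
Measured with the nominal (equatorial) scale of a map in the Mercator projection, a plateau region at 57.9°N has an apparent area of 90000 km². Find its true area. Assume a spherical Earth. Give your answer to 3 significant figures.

25400 km²

The Mercator projection is conformal; its linear scale factor is the same in every direction and equals sec φ = 1/cos φ.
Areal scale = k² = sec²φ = 1/cos²(57.9°) = 1/0.5314² = 3.541.
True area = apparent / (areal scale) = 90000 / 3.541 ≈ 25400 km².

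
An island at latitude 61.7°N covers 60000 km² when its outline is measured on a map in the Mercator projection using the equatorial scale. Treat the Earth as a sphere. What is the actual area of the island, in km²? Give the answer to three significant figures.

Mercator is conformal, so the point scale is isotropic: h = k = sec φ = 1/cos φ.
Areal scale = k² = sec²φ = 1/cos²(61.7°) = 1/0.4741² = 4.449.
True area = apparent / (areal scale) = 60000 / 4.449 ≈ 13500 km².

13500 km²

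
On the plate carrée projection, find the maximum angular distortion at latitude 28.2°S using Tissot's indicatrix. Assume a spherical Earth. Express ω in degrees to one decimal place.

Plate carrée maps x = Rλ, y = Rφ. The meridian scale is h = 1 and the parallel scale is k = 1/cos φ = sec φ.
At 28.2°: h = 1.000, k = 1.135; principal scales a = 1.135, b = 1.000.
sin(ω/2) = (a − b)/(a + b) = 0.1347/2.135 = 0.06309, so ω = 2 arcsin(0.06309) ≈ 7.2°.

7.2°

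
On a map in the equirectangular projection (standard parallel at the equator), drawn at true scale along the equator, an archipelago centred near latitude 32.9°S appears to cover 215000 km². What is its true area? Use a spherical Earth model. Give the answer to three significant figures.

181000 km²

For the equirectangular projection with φ₀ = 0 (plate carrée), h = 1 along meridians and k = sec φ along parallels.
Areal scale = h·k = 1 × sec φ; at 32.9°, h = 1.000, k = 1.191, so h·k = 1.191.
True area = apparent / (areal scale) = 215000 / 1.191 ≈ 181000 km².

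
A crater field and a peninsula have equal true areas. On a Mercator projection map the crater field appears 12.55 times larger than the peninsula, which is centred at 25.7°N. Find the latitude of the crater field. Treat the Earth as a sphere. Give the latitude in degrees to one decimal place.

For equal true areas on Mercator, apparent areas scale as sec²φ, so the ratio is cos²φ₂ / cos²φ₁.
cos²φ₂ / cos²φ₁ = 12.55  ⇒  cos φ₁ = cos 25.7° / √12.55 = 0.9011/3.543 = 0.2544.
φ₁ = arccos(0.2544) ≈ 75.3°.

75.3°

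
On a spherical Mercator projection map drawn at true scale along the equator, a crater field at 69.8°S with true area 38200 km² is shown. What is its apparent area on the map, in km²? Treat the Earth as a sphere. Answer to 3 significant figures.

Mercator is conformal, so the point scale is isotropic: h = k = sec φ = 1/cos φ.
Areal scale = k² = sec²φ = 1/cos²(69.8°) = 1/0.3453² = 8.387.
Apparent area = 38200 × 8.387 ≈ 320000 km².

320000 km²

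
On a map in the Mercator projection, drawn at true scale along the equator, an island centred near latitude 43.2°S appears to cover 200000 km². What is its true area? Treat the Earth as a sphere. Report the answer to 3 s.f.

106000 km²

For Mercator, h = k = sec φ (a conformal cylindrical projection has a single point scale, 1/cos φ).
Areal scale = k² = sec²φ = 1/cos²(43.2°) = 1/0.7290² = 1.882.
True area = apparent / (areal scale) = 200000 / 1.882 ≈ 106000 km².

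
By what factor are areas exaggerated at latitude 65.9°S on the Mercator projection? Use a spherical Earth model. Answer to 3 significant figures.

Mercator is conformal, so the point scale is isotropic: h = k = sec φ = 1/cos φ.
Areal scale = k² = sec²φ = 1/cos²(65.9°) = 1/0.4083² = 5.998.

6.00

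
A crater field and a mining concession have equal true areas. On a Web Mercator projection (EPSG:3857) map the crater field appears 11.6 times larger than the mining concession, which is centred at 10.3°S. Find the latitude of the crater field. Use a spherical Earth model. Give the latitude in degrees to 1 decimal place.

73.2°

On Mercator, (apparent₁)/(apparent₂) = sec²φ₁ / sec²φ₂ when true areas are equal.
cos²φ₂ / cos²φ₁ = 11.6  ⇒  cos φ₁ = cos 10.3° / √11.6 = 0.9839/3.406 = 0.2889.
φ₁ = arccos(0.2889) ≈ 73.2°.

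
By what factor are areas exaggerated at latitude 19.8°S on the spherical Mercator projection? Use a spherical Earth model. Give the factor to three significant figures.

1.13

For Mercator, h = k = sec φ (a conformal cylindrical projection has a single point scale, 1/cos φ).
Areal scale = k² = sec²φ = 1/cos²(19.8°) = 1/0.9409² = 1.130.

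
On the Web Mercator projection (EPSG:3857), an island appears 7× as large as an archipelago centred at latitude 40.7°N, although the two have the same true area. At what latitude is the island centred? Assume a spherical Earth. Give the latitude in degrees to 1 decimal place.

73.3°

Mercator areal scale is sec²φ, so apparent-area ratio = sec²φ₁ / sec²φ₂ = cos²φ₂ / cos²φ₁.
cos²φ₂ / cos²φ₁ = 7  ⇒  cos φ₁ = cos 40.7° / √7 = 0.7581/2.646 = 0.2865.
φ₁ = arccos(0.2865) ≈ 73.3°.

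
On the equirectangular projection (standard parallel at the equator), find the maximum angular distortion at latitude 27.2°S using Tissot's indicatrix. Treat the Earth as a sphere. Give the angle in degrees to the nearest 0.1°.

6.7°

For the equirectangular projection with φ₀ = 0 (plate carrée), h = 1 along meridians and k = sec φ along parallels.
At 27.2°: h = 1.000, k = 1.124; principal scales a = 1.124, b = 1.000.
sin(ω/2) = (a − b)/(a + b) = 0.1243/2.124 = 0.05853, so ω = 2 arcsin(0.05853) ≈ 6.7°.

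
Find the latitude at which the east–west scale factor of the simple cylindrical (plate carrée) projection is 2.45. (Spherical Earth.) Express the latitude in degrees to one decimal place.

65.9°

Plate carrée: h = 1, k = sec φ along parallels.
sec φ = 2.45  ⇒  cos φ = 0.4082  ⇒  φ ≈ 65.9°.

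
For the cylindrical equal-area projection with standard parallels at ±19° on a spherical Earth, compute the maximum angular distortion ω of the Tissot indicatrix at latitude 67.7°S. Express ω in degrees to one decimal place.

92.5°

A cylindrical equal-area projection with standard parallel φ₀ has meridian scale h = cos φ / cos φ₀ and parallel scale k = cos φ₀ / cos φ (so areas are preserved, h·k = 1).
At 67.7°: h = 0.4013, k = 2.492; principal scales a = 2.492, b = 0.4013.
sin(ω/2) = (a − b)/(a + b) = 2.090/2.893 = 0.7226, so ω = 2 arcsin(0.7226) ≈ 92.5°.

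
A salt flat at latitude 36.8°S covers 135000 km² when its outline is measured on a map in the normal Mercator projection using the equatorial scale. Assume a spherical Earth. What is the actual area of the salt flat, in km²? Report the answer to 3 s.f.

86600 km²

The Mercator projection is conformal; its linear scale factor is the same in every direction and equals sec φ = 1/cos φ.
Areal scale = k² = sec²φ = 1/cos²(36.8°) = 1/0.8007² = 1.560.
True area = apparent / (areal scale) = 135000 / 1.560 ≈ 86600 km².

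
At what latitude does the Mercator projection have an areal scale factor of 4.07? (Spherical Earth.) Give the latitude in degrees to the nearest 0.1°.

60.3°

Mercator areal scale is sec²φ.
sec²φ = 4.07  ⇒  cos²φ = 0.2457  ⇒  cos φ = 0.4957.
φ = arccos(0.4957) ≈ 60.3°.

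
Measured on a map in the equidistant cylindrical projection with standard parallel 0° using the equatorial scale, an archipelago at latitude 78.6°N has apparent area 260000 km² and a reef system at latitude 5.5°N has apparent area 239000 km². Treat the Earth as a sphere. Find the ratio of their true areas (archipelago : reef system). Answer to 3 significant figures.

0.216

On the plate carrée, areal scale = h·k = 1 × sec φ, so true area = apparent × cos φ.
True area of archipelago: 260000 × cos(78.6°) = 260000 × 0.1977 = 51390 km².
True area of reef system: 239000 × cos(5.5°) = 239000 × 0.9954 = 237900 km².
Ratio = 51390 / 237900 ≈ 0.216.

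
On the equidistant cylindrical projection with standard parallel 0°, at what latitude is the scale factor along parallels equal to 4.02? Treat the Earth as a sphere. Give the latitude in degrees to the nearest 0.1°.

75.6°

Plate carrée: h = 1, k = sec φ along parallels.
sec φ = 4.02  ⇒  cos φ = 0.2488  ⇒  φ ≈ 75.6°.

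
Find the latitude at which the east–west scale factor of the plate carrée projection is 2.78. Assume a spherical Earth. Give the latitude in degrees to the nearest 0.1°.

68.9°

Plate carrée: h = 1, k = sec φ along parallels.
sec φ = 2.78  ⇒  cos φ = 0.3597  ⇒  φ ≈ 68.9°.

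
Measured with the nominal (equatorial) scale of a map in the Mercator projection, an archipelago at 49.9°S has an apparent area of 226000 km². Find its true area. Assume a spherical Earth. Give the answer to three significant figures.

93800 km²

Mercator is conformal, so the point scale is isotropic: h = k = sec φ = 1/cos φ.
Areal scale = k² = sec²φ = 1/cos²(49.9°) = 1/0.6441² = 2.410.
True area = apparent / (areal scale) = 226000 / 2.410 ≈ 93800 km².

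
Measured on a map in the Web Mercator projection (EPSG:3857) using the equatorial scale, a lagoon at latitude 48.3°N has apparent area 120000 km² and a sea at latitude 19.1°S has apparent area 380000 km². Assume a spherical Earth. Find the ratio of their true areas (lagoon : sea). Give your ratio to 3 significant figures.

0.157

Since Mercator area scale is 1/cos²φ, the true area equals the apparent area multiplied by cos²φ.
True area of lagoon: 120000 × cos²(48.3°) = 120000 × 0.4425 = 53100 km².
True area of sea: 380000 × cos²(19.1°) = 380000 × 0.8929 = 339300 km².
Ratio = 53100 / 339300 ≈ 0.157.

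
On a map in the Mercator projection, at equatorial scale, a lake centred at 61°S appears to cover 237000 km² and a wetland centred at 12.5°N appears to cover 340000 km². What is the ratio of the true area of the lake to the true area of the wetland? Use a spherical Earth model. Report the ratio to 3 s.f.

Mercator's areal exaggeration is sec²φ; hence true area = (apparent area) · cos²φ.
True area of lake: 237000 × cos²(61°) = 237000 × 0.2350 = 55700 km².
True area of wetland: 340000 × cos²(12.5°) = 340000 × 0.9532 = 324100 km².
Ratio = 55700 / 324100 ≈ 0.172.

0.172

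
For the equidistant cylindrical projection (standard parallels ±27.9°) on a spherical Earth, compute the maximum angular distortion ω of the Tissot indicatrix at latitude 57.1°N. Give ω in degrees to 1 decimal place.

In the equirectangular projection with standard parallel φ₀ = 27.9° (x = Rλ cos φ₀, y = Rφ), meridians are true-scale (h = 1) and the parallel scale is k = cos φ₀ / cos φ.
At 57.1°: h = 1.000, k = 1.627; principal scales a = 1.627, b = 1.000.
sin(ω/2) = (a − b)/(a + b) = 0.6270/2.627 = 0.2387, so ω = 2 arcsin(0.2387) ≈ 27.6°.

27.6°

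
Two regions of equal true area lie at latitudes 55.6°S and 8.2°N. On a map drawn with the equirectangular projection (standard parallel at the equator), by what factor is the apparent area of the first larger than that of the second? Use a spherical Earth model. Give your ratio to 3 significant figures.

1.75

Plate carrée maps x = Rλ, y = Rφ. The meridian scale is h = 1 and the parallel scale is k = 1/cos φ = sec φ.
Areal scale at 55.6°: h·k = 1.000 × 1.770 = 1.770.
Areal scale at 8.2°: h·k = 1.000 × 1.010 = 1.010.
Ratio = 1.770/1.010 ≈ 1.75.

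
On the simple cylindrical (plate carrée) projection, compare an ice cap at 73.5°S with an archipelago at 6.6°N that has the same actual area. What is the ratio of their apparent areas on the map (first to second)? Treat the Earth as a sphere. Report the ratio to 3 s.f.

For the equirectangular projection with φ₀ = 0 (plate carrée), h = 1 along meridians and k = sec φ along parallels.
Areal scale at 73.5°: h·k = 1.000 × 3.521 = 3.521.
Areal scale at 6.6°: h·k = 1.000 × 1.007 = 1.007.
Ratio = 3.521/1.007 ≈ 3.50.

3.50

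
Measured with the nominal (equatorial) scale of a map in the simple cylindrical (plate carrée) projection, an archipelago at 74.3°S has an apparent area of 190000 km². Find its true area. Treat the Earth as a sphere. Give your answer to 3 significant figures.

51400 km²

Plate carrée maps x = Rλ, y = Rφ. The meridian scale is h = 1 and the parallel scale is k = 1/cos φ = sec φ.
Areal scale = h·k = 1 × sec φ; at 74.3°, h = 1.000, k = 3.695, so h·k = 3.695.
True area = apparent / (areal scale) = 190000 / 3.695 ≈ 51400 km².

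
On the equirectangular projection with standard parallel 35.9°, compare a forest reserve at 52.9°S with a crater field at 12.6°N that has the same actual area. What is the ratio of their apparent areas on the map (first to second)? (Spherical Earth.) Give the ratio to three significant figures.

The equidistant cylindrical projection with φ₀ = 35.9° has h = 1 (meridians true) and k = cos φ₀ / cos φ along parallels.
Areal scale at 52.9°: h·k = 1.000 × 1.343 = 1.343.
Areal scale at 12.6°: h·k = 1.000 × 0.8300 = 0.8300.
Ratio = 1.343/0.8300 ≈ 1.62.

1.62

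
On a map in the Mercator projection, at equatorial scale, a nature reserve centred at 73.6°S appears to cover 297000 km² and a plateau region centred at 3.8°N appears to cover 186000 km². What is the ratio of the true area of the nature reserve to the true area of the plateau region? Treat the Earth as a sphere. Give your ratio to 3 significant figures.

On Mercator the areal scale is sec²φ, so true area = apparent × cos²φ.
True area of nature reserve: 297000 × cos²(73.6°) = 297000 × 0.07972 = 23680 km².
True area of plateau region: 186000 × cos²(3.8°) = 186000 × 0.9956 = 185200 km².
Ratio = 23680 / 185200 ≈ 0.128.

0.128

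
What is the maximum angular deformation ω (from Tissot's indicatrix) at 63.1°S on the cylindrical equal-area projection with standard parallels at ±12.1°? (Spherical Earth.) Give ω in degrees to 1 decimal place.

For cylindrical equal-area with standard parallel φ₀, h = cos φ / cos φ₀ and k = cos φ₀ / cos φ, so h·k = 1.
At 63.1°: h = 0.4627, k = 2.161; principal scales a = 2.161, b = 0.4627.
sin(ω/2) = (a − b)/(a + b) = 1.698/2.624 = 0.6473, so ω = 2 arcsin(0.6473) ≈ 80.7°.

80.7°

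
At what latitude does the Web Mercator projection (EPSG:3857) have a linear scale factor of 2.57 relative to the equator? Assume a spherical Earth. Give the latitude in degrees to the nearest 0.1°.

Mercator scale is k = sec φ = 1/cos φ.
1/cos φ = 2.57  ⇒  cos φ = 0.3891  ⇒  φ = arccos(0.3891) ≈ 67.1°.

67.1°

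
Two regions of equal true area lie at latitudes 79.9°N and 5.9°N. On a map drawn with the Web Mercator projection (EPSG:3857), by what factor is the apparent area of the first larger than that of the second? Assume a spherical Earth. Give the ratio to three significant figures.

Mercator is conformal with k = sec φ, so areal scale = k² = sec²φ.
At 79.9°: sec²(79.9°) = 1/0.1754² = 32.52.
At 5.9°: sec²(5.9°) = 1/0.9947² = 1.011.
Ratio = 32.52/1.011 = cos²(5.9°)/cos²(79.9°) ≈ 32.2.

32.2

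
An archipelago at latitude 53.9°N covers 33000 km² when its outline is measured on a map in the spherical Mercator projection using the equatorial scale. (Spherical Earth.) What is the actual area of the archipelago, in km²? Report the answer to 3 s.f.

For Mercator, h = k = sec φ (a conformal cylindrical projection has a single point scale, 1/cos φ).
Areal scale = k² = sec²φ = 1/cos²(53.9°) = 1/0.5892² = 2.881.
True area = apparent / (areal scale) = 33000 / 2.881 ≈ 11500 km².

11500 km²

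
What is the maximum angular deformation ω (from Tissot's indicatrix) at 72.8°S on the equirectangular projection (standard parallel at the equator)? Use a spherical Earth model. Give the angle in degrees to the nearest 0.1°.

In the plate carrée (x = Rλ, y = Rφ), meridians are true-scale (h = 1) and parallels are stretched by k = sec φ.
At 72.8°: h = 1.000, k = 3.382; principal scales a = 3.382, b = 1.000.
sin(ω/2) = (a − b)/(a + b) = 2.382/4.382 = 0.5436, so ω = 2 arcsin(0.5436) ≈ 65.9°.

65.9°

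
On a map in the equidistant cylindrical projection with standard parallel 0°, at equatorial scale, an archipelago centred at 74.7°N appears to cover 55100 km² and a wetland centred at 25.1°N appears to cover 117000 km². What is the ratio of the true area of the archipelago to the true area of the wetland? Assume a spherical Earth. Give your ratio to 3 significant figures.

On the plate carrée, areal scale = h·k = 1 × sec φ, so true area = apparent × cos φ.
True area of archipelago: 55100 × cos(74.7°) = 55100 × 0.2639 = 14540 km².
True area of wetland: 117000 × cos(25.1°) = 117000 × 0.9056 = 106000 km².
Ratio = 14540 / 106000 ≈ 0.137.

0.137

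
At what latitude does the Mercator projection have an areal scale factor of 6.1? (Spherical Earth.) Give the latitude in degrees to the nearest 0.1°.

66.1°

Mercator areal scale is sec²φ.
sec²φ = 6.1  ⇒  cos²φ = 0.1639  ⇒  cos φ = 0.4049.
φ = arccos(0.4049) ≈ 66.1°.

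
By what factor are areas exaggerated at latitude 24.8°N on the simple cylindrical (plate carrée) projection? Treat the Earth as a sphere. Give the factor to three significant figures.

1.10

In the plate carrée (x = Rλ, y = Rφ), meridians are true-scale (h = 1) and parallels are stretched by k = sec φ.
Areal scale = h·k = 1 × sec φ; at 24.8°, h = 1.000, k = 1.102, so h·k = 1.102.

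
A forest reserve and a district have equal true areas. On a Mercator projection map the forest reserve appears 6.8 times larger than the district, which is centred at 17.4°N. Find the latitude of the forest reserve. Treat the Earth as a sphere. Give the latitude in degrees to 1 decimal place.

68.5°

Mercator areal scale is sec²φ, so apparent-area ratio = sec²φ₁ / sec²φ₂ = cos²φ₂ / cos²φ₁.
cos²φ₂ / cos²φ₁ = 6.8  ⇒  cos φ₁ = cos 17.4° / √6.8 = 0.9542/2.608 = 0.3659.
φ₁ = arccos(0.3659) ≈ 68.5°.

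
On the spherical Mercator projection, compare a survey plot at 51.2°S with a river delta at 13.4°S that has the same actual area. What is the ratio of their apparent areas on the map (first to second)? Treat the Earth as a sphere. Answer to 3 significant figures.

Mercator is conformal with k = sec φ, so areal scale = k² = sec²φ.
At 51.2°: sec²(51.2°) = 1/0.6266² = 2.547.
At 13.4°: sec²(13.4°) = 1/0.9728² = 1.057.
Ratio = 2.547/1.057 = cos²(13.4°)/cos²(51.2°) ≈ 2.41.

2.41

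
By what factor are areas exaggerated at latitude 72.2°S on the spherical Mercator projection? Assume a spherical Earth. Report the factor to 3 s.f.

10.7

For Mercator, h = k = sec φ (a conformal cylindrical projection has a single point scale, 1/cos φ).
Areal scale = k² = sec²φ = 1/cos²(72.2°) = 1/0.3057² = 10.70.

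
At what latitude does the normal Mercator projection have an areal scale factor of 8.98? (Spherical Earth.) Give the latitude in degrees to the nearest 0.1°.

70.5°

Mercator areal scale is sec²φ.
sec²φ = 8.98  ⇒  cos²φ = 0.1114  ⇒  cos φ = 0.3337.
φ = arccos(0.3337) ≈ 70.5°.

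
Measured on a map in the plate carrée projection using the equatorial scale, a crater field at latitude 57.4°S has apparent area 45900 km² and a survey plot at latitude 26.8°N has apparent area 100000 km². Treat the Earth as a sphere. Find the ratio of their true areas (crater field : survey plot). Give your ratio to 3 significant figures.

On the plate carrée, areal scale = h·k = 1 × sec φ, so true area = apparent × cos φ.
True area of crater field: 45900 × cos(57.4°) = 45900 × 0.5388 = 24730 km².
True area of survey plot: 100000 × cos(26.8°) = 100000 × 0.8926 = 89260 km².
Ratio = 24730 / 89260 ≈ 0.277.

0.277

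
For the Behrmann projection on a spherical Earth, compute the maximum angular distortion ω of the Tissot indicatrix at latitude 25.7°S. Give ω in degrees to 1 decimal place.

Behrmann is a cylindrical equal-area projection with standard parallels at ±30°. For cylindrical equal-area with standard parallel φ₀, h = cos φ / cos φ₀ and k = cos φ₀ / cos φ, so h·k = 1.
At 25.7°: h = 1.040, k = 0.9611; principal scales a = 1.040, b = 0.9611.
sin(ω/2) = (a − b)/(a + b) = 0.07937/2.002 = 0.03966, so ω = 2 arcsin(0.03966) ≈ 4.5°.

4.5°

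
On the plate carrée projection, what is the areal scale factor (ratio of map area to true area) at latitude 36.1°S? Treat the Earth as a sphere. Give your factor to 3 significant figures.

Plate carrée maps x = Rλ, y = Rφ. The meridian scale is h = 1 and the parallel scale is k = 1/cos φ = sec φ.
Areal scale = h·k = 1 × sec φ; at 36.1°, h = 1.000, k = 1.238, so h·k = 1.238.

1.24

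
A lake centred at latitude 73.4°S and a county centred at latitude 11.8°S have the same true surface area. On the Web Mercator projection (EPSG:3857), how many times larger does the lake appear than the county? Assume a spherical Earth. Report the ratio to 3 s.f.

11.7

Mercator areal scale is sec²φ.
At 73.4°: sec²(73.4°) = 1/0.2857² = 12.25.
At 11.8°: sec²(11.8°) = 1/0.9789² = 1.044.
Ratio = 12.25/1.044 = cos²(11.8°)/cos²(73.4°) ≈ 11.7.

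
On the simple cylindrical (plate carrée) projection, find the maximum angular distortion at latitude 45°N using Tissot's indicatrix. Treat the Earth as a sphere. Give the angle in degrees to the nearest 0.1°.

For the equirectangular projection with φ₀ = 0 (plate carrée), h = 1 along meridians and k = sec φ along parallels.
At 45°: h = 1.000, k = 1.414; principal scales a = 1.414, b = 1.000.
sin(ω/2) = (a − b)/(a + b) = 0.4142/2.414 = 0.1716, so ω = 2 arcsin(0.1716) ≈ 19.8°.

19.8°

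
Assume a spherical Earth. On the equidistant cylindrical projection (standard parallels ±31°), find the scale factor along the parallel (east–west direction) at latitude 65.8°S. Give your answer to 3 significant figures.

In the equirectangular projection with standard parallel φ₀ = 31° (x = Rλ cos φ₀, y = Rφ), meridians are true-scale (h = 1) and the parallel scale is k = cos φ₀ / cos φ.
k = cos 31° / cos 65.8° = 0.8572/0.4099 = 2.091.

2.09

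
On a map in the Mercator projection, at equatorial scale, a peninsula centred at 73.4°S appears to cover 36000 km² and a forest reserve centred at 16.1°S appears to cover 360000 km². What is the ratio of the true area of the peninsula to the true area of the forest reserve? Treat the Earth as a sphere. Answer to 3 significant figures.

On Mercator the areal scale is sec²φ, so true area = apparent × cos²φ.
True area of peninsula: 36000 × cos²(73.4°) = 36000 × 0.08162 = 2938 km².
True area of forest reserve: 360000 × cos²(16.1°) = 360000 × 0.9231 = 332300 km².
Ratio = 2938 / 332300 ≈ 0.00884.

0.00884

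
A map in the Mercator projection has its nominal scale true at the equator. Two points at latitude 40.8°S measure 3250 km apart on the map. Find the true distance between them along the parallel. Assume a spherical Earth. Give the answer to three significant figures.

Mercator is conformal, so the point scale is isotropic: h = k = sec φ = 1/cos φ.
Along the parallel at 40.8°, map distances are exaggerated by k = sec 40.8° = 1.321.
True distance = 3250 / 1.321 = 3250 × cos 40.8° ≈ 2460 km.

2460 km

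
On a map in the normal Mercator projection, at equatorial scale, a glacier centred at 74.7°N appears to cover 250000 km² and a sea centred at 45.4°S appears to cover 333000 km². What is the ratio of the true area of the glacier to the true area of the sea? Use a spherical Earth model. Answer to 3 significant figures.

On Mercator the areal scale is sec²φ, so true area = apparent × cos²φ.
True area of glacier: 250000 × cos²(74.7°) = 250000 × 0.06963 = 17410 km².
True area of sea: 333000 × cos²(45.4°) = 333000 × 0.4930 = 164200 km².
Ratio = 17410 / 164200 ≈ 0.106.

0.106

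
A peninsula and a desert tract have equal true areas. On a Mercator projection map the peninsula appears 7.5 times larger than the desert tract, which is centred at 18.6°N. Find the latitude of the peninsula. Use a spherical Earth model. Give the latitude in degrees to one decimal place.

69.8°

Mercator areal scale is sec²φ, so apparent-area ratio = sec²φ₁ / sec²φ₂ = cos²φ₂ / cos²φ₁.
cos²φ₂ / cos²φ₁ = 7.5  ⇒  cos φ₁ = cos 18.6° / √7.5 = 0.9478/2.739 = 0.3461.
φ₁ = arccos(0.3461) ≈ 69.8°.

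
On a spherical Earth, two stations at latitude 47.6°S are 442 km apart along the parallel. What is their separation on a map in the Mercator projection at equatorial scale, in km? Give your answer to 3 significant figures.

655 km

The Mercator projection is conformal; its linear scale factor is the same in every direction and equals sec φ = 1/cos φ.
Along the parallel, k = sec 47.6° = 1/0.6743 = 1.483.
Map distance = 442 × 1.483 ≈ 655 km.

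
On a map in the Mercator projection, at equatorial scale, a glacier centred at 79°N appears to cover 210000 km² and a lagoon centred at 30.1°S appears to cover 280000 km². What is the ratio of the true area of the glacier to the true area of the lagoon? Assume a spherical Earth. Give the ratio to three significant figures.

0.0365

Since Mercator area scale is 1/cos²φ, the true area equals the apparent area multiplied by cos²φ.
True area of glacier: 210000 × cos²(79°) = 210000 × 0.03641 = 7646 km².
True area of lagoon: 280000 × cos²(30.1°) = 280000 × 0.7485 = 209600 km².
Ratio = 7646 / 209600 ≈ 0.0365.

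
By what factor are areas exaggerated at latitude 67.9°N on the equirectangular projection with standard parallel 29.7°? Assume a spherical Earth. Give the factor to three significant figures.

2.31

The equidistant cylindrical projection with φ₀ = 29.7° has h = 1 (meridians true) and k = cos φ₀ / cos φ along parallels.
Areal scale = h·k = 1 × cos φ₀ / cos φ; at 67.9°, h = 1.000, k = 2.309, so h·k = 2.309.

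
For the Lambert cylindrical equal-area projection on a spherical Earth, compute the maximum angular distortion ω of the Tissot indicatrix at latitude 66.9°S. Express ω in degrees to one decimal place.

The Lambert cylindrical equal-area projection is the cylindrical equal-area projection with its standard parallel at the equator (φ₀ = 0). A cylindrical equal-area projection with standard parallel φ₀ has meridian scale h = cos φ / cos φ₀ and parallel scale k = cos φ₀ / cos φ (so areas are preserved, h·k = 1).
At 66.9°: h = 0.3923, k = 2.549; principal scales a = 2.549, b = 0.3923.
sin(ω/2) = (a − b)/(a + b) = 2.156/2.941 = 0.7332, so ω = 2 arcsin(0.7332) ≈ 94.3°.

94.3°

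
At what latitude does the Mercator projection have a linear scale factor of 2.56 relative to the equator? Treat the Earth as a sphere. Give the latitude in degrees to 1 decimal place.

67.0°

Mercator scale is k = sec φ = 1/cos φ.
1/cos φ = 2.56  ⇒  cos φ = 0.3906  ⇒  φ = arccos(0.3906) ≈ 67.0°.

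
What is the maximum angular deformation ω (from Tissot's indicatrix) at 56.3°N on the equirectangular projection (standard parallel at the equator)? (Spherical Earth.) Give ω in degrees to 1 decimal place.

In the plate carrée (x = Rλ, y = Rφ), meridians are true-scale (h = 1) and parallels are stretched by k = sec φ.
At 56.3°: h = 1.000, k = 1.802; principal scales a = 1.802, b = 1.000.
sin(ω/2) = (a − b)/(a + b) = 0.8023/2.802 = 0.2863, so ω = 2 arcsin(0.2863) ≈ 33.3°.

33.3°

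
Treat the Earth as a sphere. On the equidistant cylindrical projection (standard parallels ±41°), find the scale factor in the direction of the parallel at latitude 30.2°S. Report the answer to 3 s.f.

0.873

With standard parallel φ₀ = 41°, the equirectangular projection gives x = Rλ cos φ₀, y = Rφ, so h = 1 and k = cos 41° / cos φ.
k = cos 41° / cos 30.2° = 0.7547/0.8643 = 0.8732.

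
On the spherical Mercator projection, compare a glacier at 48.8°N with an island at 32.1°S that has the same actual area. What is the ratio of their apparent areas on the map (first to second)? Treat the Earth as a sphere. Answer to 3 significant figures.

1.65

On Mercator, area is exaggerated by sec²φ = 1/cos²φ.
At 48.8°: sec²(48.8°) = 1/0.6587² = 2.305.
At 32.1°: sec²(32.1°) = 1/0.8471² = 1.394.
Ratio = 2.305/1.394 = cos²(32.1°)/cos²(48.8°) ≈ 1.65.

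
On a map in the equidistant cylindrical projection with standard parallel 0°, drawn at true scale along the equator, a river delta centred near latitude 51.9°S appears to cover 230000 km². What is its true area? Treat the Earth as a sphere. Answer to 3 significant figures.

For the equirectangular projection with φ₀ = 0 (plate carrée), h = 1 along meridians and k = sec φ along parallels.
Areal scale = h·k = 1 × sec φ; at 51.9°, h = 1.000, k = 1.621, so h·k = 1.621.
True area = apparent / (areal scale) = 230000 / 1.621 ≈ 142000 km².

142000 km²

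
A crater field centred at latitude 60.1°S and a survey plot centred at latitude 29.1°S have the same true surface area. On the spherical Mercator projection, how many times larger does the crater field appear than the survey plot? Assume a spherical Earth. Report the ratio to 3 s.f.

Mercator is conformal with k = sec φ, so areal scale = k² = sec²φ.
At 60.1°: sec²(60.1°) = 1/0.4985² = 4.024.
At 29.1°: sec²(29.1°) = 1/0.8738² = 1.310.
Ratio = 4.024/1.310 = cos²(29.1°)/cos²(60.1°) ≈ 3.07.

3.07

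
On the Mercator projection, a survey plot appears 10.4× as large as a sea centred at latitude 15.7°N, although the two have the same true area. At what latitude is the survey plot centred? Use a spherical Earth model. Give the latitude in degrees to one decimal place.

On Mercator, (apparent₁)/(apparent₂) = sec²φ₁ / sec²φ₂ when true areas are equal.
cos²φ₂ / cos²φ₁ = 10.4  ⇒  cos φ₁ = cos 15.7° / √10.4 = 0.9627/3.225 = 0.2985.
φ₁ = arccos(0.2985) ≈ 72.6°.

72.6°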